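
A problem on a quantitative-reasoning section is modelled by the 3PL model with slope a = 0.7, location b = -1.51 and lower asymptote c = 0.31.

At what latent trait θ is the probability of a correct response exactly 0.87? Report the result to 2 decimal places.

P(θ) = c + (1 − c) · 1 / (1 + exp(−a(θ − b)))
Remove guessing floor: (0.87 − 0.31)/(1 − 0.31) = 0.8116
logit = ln(0.8116/0.1884) = 1.4604
θ = b + logit/(a) = -1.51 + 1.4604/0.7000 = 0.5763

0.58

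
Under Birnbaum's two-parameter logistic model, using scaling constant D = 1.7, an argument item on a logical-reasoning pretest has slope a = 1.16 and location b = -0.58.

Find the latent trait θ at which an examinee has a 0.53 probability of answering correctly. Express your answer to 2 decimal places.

-0.52

P(θ) = 1 / (1 + exp(−D·a(θ − b)))
logit = ln(0.5300/0.4700) = 0.1201
θ = b + logit/(1.7·a) = -0.58 + 0.1201/1.9720 = -0.5191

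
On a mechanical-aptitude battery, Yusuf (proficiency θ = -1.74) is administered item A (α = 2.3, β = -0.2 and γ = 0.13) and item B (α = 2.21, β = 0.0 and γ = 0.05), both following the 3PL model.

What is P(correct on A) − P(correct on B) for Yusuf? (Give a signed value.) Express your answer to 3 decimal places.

P(θ) = γ + (1 − γ) · 1 / (1 + exp(−α(θ − β)))
P_A = 0.1545
P_B = 0.0699
P_A − P_B = 0.0846

0.085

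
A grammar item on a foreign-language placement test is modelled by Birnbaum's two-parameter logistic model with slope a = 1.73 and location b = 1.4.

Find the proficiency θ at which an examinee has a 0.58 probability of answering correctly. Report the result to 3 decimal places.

1.587

P(θ) = 1 / (1 + exp(−a(θ − b)))
logit = ln(0.5800/0.4200) = 0.3228
θ = b + logit/(a) = 1.4 + 0.3228/1.7300 = 1.5866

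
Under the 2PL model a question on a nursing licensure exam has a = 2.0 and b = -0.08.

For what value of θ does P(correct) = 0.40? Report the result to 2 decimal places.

P(θ) = 1 / (1 + exp(−a(θ − b)))
logit = ln(0.4000/0.6000) = -0.4055
θ = b + logit/(a) = -0.08 + (-0.4055)/2.0000 = -0.2827

-0.28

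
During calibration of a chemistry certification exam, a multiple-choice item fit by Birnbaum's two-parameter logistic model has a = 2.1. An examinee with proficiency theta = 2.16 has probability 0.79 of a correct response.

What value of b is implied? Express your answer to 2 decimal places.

1.53

P(theta) = 1 / (1 + exp(−a(theta − b)))
logit(0.79) = ln(0.79/0.21) = 1.3249
b = theta − logit/(a) = 2.16 − 1.3249/2.1000 = 1.5291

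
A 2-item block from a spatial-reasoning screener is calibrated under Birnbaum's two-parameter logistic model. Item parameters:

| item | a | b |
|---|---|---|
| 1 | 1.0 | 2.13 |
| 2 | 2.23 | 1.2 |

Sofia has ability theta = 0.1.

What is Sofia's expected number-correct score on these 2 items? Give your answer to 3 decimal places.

P(theta) = 1 / (1 + exp(−a(theta − b)))
P_1 = 1/(1+e^{2.0300}) = 0.1161
P_2 = 1/(1+e^{2.4530}) = 0.0792
E[score] = 0.1161 + 0.0792 = 0.1953

0.195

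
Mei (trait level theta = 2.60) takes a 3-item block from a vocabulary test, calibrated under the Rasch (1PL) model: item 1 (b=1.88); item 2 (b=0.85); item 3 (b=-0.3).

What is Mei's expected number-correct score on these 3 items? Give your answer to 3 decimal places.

P(theta) = 1 / (1 + exp(−(theta − b)))
P_1 = 1/(1+e^{-0.7200}) = 0.6726
P_2 = 1/(1+e^{-1.7500}) = 0.8520
P_3 = 1/(1+e^{-2.9000}) = 0.9478
E[score] = 0.6726 + 0.8520 + 0.9478 = 2.4724

2.472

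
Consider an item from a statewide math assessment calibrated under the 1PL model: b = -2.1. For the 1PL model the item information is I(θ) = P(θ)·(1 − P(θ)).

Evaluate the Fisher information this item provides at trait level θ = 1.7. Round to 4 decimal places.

0.0214

P = 1/(1+e^{-3.8000}) = 0.9781
P(1−P) = 0.9781 × 0.0219 = 0.0214
I = P(1−P) = 0.02140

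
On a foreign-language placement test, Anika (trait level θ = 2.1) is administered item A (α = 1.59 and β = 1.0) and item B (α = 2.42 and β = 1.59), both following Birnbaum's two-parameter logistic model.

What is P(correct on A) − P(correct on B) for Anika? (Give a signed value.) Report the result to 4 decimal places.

0.0773

P(θ) = 1 / (1 + exp(−α(θ − β)))
P_A = 0.8518
P_B = 0.7746
P_A − P_B = 0.0773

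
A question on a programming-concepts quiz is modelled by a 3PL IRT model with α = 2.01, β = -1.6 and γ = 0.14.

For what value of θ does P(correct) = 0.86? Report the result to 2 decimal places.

P(θ) = γ + (1 − γ) · 1 / (1 + exp(−α(θ − β)))
Remove guessing floor: (0.86 − 0.14)/(1 − 0.14) = 0.8372
logit = ln(0.8372/0.1628) = 1.6376
θ = β + logit/(α) = -1.6 + 1.6376/2.0100 = -0.7853

-0.79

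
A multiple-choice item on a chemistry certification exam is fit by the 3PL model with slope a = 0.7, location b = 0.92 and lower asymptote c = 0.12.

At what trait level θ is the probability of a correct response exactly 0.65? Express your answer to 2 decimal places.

P(θ) = c + (1 − c) · 1 / (1 + exp(−a(θ − b)))
Remove guessing floor: (0.65 − 0.12)/(1 − 0.12) = 0.6023
logit = ln(0.6023/0.3977) = 0.4149
θ = b + logit/(a) = 0.92 + 0.4149/0.7000 = 1.5128

1.51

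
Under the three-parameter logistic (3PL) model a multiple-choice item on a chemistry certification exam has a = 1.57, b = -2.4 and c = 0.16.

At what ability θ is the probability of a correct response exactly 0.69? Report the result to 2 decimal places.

-2.06

P(θ) = c + (1 − c) · 1 / (1 + exp(−a(θ − b)))
Remove guessing floor: (0.69 − 0.16)/(1 − 0.16) = 0.6310
logit = ln(0.6310/0.3690) = 0.5363
θ = b + logit/(a) = -2.4 + 0.5363/1.5700 = -2.0584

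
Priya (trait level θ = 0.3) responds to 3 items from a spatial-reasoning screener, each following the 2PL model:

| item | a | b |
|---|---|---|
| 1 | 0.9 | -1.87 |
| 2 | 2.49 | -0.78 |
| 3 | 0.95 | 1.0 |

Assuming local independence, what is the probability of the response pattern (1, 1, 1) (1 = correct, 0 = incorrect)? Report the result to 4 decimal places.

0.2785

P(θ) = 1 / (1 + exp(−a(θ − b)))
P_1 = 1/(1+e^{-1.9530}) = 0.8758
P_2 = 1/(1+e^{-2.6892}) = 0.9364
P_3 = 1/(1+e^{0.6650}) = 0.3396
L = P_1 × P_2 × P_3 = 0.8758 × 0.9364 × 0.3396 = 0.27851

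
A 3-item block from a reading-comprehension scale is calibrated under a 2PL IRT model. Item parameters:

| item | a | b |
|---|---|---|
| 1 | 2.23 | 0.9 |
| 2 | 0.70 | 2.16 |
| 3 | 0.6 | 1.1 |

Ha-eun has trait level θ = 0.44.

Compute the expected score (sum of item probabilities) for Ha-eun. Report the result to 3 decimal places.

0.897

P(θ) = 1 / (1 + exp(−a(θ − b)))
P_1 = 1/(1+e^{1.0258}) = 0.2639
P_2 = 1/(1+e^{1.2040}) = 0.2308
P_3 = 1/(1+e^{0.3960}) = 0.4023
E[score] = 0.2639 + 0.2308 + 0.4023 = 0.8969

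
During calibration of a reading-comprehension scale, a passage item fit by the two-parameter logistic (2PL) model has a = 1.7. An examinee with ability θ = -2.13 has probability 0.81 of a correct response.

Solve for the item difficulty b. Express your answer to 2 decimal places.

-2.98

P(θ) = 1 / (1 + exp(−a(θ − b)))
logit(0.81) = ln(0.81/0.19) = 1.4500
b = θ − logit/(a) = -2.13 − 1.4500/1.7000 = -2.9829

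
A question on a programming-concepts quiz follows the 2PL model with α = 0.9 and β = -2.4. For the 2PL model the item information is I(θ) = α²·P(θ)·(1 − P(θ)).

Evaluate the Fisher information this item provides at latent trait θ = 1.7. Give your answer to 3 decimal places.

P = 1/(1+e^{-3.6900}) = 0.9756
P(1−P) = 0.9756 × 0.0244 = 0.0238
I = α² × P(1−P) = 0.9² × 0.0238 = 0.01925

0.019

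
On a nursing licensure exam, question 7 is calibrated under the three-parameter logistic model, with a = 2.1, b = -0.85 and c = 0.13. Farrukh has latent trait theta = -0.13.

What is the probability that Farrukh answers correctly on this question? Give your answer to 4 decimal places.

P(theta) = c + (1 − c) · 1 / (1 + exp(−a(theta − b)))
Exponent: 2.1 × (-0.13 − (-0.85)) = 1.5120
1/(1 + e^{-1.5120}) = 0.8194
P = 0.13 + 0.87 × 0.8194 = 0.8428

0.8428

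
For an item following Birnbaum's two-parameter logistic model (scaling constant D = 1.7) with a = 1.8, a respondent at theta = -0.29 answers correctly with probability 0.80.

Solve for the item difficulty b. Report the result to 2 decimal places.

-0.74

P(theta) = 1 / (1 + exp(−D·a(theta − b)))
logit(0.80) = ln(0.80/0.20) = 1.3863
b = theta − logit/(1.7·a) = -0.29 − 1.3863/3.0600 = -0.7430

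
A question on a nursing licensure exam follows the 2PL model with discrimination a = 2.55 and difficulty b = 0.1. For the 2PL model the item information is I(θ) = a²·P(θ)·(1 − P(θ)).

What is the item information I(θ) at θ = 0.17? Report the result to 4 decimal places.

1.6127

P = 1/(1+e^{-0.1785}) = 0.5445
P(1−P) = 0.5445 × 0.4555 = 0.2480
I = a² × P(1−P) = 2.55² × 0.2480 = 1.61274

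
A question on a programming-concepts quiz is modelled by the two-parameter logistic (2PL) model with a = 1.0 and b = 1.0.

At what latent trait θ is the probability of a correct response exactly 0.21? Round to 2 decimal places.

P(θ) = 1 / (1 + exp(−a(θ − b)))
logit = ln(0.2100/0.7900) = -1.3249
θ = b + logit/(a) = 1.0 + (-1.3249)/1.0000 = -0.3249

-0.32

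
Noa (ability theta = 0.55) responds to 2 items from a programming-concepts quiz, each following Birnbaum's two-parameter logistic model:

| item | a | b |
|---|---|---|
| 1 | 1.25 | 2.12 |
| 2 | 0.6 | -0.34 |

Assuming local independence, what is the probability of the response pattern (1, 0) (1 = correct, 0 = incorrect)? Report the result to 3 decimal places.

0.046

P(theta) = 1 / (1 + exp(−a(theta − b)))
P_1 = 1/(1+e^{1.9625}) = 0.1232
P_2 = 1/(1+e^{-0.5340}) = 0.6304
L = P_1 × (1−P_2) = 0.1232 × 0.3696 = 0.04553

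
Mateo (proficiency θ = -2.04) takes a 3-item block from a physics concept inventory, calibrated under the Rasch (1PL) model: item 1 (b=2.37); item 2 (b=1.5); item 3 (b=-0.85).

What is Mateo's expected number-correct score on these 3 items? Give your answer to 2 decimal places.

P(θ) = 1 / (1 + exp(−(θ − b)))
P_1 = 1/(1+e^{4.4100}) = 0.0120
P_2 = 1/(1+e^{3.5400}) = 0.0282
P_3 = 1/(1+e^{1.1900}) = 0.2333
E[score] = 0.0120 + 0.0282 + 0.2333 = 0.2735

0.27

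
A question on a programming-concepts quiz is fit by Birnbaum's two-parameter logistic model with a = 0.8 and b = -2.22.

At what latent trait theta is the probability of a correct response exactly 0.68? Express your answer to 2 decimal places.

P(theta) = 1 / (1 + exp(−a(theta − b)))
logit = ln(0.6800/0.3200) = 0.7538
theta = b + logit/(a) = -2.22 + 0.7538/0.8000 = -1.2778

-1.28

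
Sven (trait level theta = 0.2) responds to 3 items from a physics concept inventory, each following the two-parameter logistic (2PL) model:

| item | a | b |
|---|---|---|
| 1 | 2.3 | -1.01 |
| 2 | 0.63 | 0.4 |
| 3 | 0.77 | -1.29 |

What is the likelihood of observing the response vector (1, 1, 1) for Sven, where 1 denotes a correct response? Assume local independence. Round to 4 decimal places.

P(theta) = 1 / (1 + exp(−a(theta − b)))
P_1 = 1/(1+e^{-2.7830}) = 0.9418
P_2 = 1/(1+e^{0.1260}) = 0.4685
P_3 = 1/(1+e^{-1.1473}) = 0.7590
L = P_1 × P_2 × P_3 = 0.9418 × 0.4685 × 0.7590 = 0.33492

0.3349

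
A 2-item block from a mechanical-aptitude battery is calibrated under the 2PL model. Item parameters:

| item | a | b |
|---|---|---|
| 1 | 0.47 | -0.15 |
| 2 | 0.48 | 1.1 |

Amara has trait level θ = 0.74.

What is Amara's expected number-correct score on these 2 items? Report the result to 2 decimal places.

1.06

P(θ) = 1 / (1 + exp(−a(θ − b)))
P_1 = 1/(1+e^{-0.4183}) = 0.6031
P_2 = 1/(1+e^{0.1728}) = 0.4569
E[score] = 0.6031 + 0.4569 = 1.0600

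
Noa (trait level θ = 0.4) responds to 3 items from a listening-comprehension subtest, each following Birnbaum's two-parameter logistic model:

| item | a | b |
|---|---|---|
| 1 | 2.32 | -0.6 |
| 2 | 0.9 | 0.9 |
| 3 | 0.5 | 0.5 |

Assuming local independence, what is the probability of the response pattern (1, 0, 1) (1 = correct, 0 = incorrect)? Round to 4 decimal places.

0.2711

P(θ) = 1 / (1 + exp(−a(θ − b)))
P_1 = 1/(1+e^{-2.3200}) = 0.9105
P_2 = 1/(1+e^{0.4500}) = 0.3894
P_3 = 1/(1+e^{0.0500}) = 0.4875
L = P_1 × (1−P_2) × P_3 = 0.9105 × 0.6106 × 0.4875 = 0.27105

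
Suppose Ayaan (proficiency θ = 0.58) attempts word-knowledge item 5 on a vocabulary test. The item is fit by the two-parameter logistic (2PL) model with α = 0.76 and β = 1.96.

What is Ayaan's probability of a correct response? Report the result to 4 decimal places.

P(θ) = 1 / (1 + exp(−α(θ − β)))
Exponent: 0.76 × (0.58 − 1.96) = -1.0488
1/(1 + e^{1.0488}) = 0.2595

0.2595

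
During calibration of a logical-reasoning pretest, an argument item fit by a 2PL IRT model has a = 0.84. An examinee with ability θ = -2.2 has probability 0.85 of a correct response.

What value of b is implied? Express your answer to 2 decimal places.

P(θ) = 1 / (1 + exp(−a(θ − b)))
logit(0.85) = ln(0.85/0.15) = 1.7346
b = θ − logit/(a) = -2.2 − 1.7346/0.8400 = -4.2650

-4.27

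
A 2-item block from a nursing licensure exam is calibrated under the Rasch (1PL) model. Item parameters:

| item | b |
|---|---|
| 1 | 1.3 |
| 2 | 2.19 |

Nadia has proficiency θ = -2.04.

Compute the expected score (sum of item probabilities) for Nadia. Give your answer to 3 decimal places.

P(θ) = 1 / (1 + exp(−(θ − b)))
P_1 = 1/(1+e^{3.3400}) = 0.0342
P_2 = 1/(1+e^{4.2300}) = 0.0143
E[score] = 0.0342 + 0.0143 = 0.0486

0.049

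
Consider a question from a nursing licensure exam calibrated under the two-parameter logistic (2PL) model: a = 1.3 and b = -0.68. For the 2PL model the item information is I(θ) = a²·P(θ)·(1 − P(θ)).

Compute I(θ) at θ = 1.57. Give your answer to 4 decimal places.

P = 1/(1+e^{-2.9250}) = 0.9491
P(1−P) = 0.9491 × 0.0509 = 0.0483
I = a² × P(1−P) = 1.3² × 0.0483 = 0.08169

0.0817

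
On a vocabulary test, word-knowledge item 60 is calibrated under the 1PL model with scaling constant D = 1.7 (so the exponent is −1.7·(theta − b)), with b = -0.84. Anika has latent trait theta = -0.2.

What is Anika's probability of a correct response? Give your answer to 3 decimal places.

P(theta) = 1 / (1 + exp(−D·(theta − b)))
Exponent: 1.7 × (-0.2 − (-0.84)) = 1.0880
1/(1 + e^{-1.0880}) = 0.7480
P = 0.7480

0.748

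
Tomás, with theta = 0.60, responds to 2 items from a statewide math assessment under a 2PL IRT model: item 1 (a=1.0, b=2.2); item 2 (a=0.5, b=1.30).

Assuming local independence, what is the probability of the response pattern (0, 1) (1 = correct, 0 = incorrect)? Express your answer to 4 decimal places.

0.3439

P(theta) = 1 / (1 + exp(−a(theta − b)))
P_1 = 1/(1+e^{1.6000}) = 0.1680
P_2 = 1/(1+e^{0.3500}) = 0.4134
L = (1−P_1) × P_2 = 0.8320 × 0.4134 = 0.34394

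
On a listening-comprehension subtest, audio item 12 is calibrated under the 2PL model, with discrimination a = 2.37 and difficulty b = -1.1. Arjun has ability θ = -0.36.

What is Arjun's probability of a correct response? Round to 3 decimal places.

0.852

P(θ) = 1 / (1 + exp(−a(θ − b)))
Exponent: 2.37 × (-0.36 − (-1.1)) = 1.7538
1/(1 + e^{-1.7538}) = 0.8524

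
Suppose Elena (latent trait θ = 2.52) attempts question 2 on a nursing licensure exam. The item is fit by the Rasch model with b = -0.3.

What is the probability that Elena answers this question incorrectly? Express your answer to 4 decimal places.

P(θ) = 1 / (1 + exp(−(θ − b)))
Exponent: (2.52 − (-0.3)) = 2.8200
1/(1 + e^{-2.8200}) = 0.9437
P = 0.9437
P(incorrect) = 1 − 0.9437 = 0.0563

0.0563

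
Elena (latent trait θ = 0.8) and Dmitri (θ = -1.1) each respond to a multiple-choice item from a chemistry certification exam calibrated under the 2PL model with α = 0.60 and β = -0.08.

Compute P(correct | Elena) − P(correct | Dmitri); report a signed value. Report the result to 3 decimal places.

0.277

P(θ) = 1 / (1 + exp(−α(θ − β)))
P(Elena) = 0.6290  [exponent 0.5280]
P(Dmitri) = 0.3516  [exponent -0.6120]
Difference = 0.6290 − 0.3516 = 0.2774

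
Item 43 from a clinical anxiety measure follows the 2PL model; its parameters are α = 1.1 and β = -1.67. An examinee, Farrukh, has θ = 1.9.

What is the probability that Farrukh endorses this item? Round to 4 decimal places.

0.9807

P(θ) = 1 / (1 + exp(−α(θ − β)))
Exponent: 1.1 × (1.9 − (-1.67)) = 3.9270
1/(1 + e^{-3.9270}) = 0.9807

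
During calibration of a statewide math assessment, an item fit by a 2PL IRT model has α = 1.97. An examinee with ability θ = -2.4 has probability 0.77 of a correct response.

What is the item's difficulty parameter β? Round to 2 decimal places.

P(θ) = 1 / (1 + exp(−α(θ − β)))
logit(0.77) = ln(0.77/0.23) = 1.2083
β = θ − logit/(α) = -2.4 − 1.2083/1.9700 = -3.0134

-3.01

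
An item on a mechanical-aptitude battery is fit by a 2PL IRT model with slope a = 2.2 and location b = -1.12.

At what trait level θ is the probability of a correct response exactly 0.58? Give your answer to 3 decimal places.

-0.973

P(θ) = 1 / (1 + exp(−a(θ − b)))
logit = ln(0.5800/0.4200) = 0.3228
θ = b + logit/(a) = -1.12 + 0.3228/2.2000 = -0.9733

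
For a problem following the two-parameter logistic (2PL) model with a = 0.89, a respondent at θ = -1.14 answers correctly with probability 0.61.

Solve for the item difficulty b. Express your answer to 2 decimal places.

P(θ) = 1 / (1 + exp(−a(θ − b)))
logit(0.61) = ln(0.61/0.39) = 0.4473
b = θ − logit/(a) = -1.14 − 0.4473/0.8900 = -1.6426

-1.64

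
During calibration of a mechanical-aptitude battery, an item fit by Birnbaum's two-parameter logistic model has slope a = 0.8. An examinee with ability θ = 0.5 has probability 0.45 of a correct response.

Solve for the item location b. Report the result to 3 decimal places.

0.751

P(θ) = 1 / (1 + exp(−a(θ − b)))
logit(0.45) = ln(0.45/0.55) = -0.2007
b = θ − logit/(a) = 0.5 − (-0.2007)/0.8000 = 0.7508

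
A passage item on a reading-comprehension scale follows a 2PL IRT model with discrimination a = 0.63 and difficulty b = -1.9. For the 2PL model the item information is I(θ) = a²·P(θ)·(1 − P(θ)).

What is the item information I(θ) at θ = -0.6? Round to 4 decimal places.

0.0843

P = 1/(1+e^{-0.8190}) = 0.6940
P(1−P) = 0.6940 × 0.3060 = 0.2124
I = a² × P(1−P) = 0.63² × 0.2124 = 0.08428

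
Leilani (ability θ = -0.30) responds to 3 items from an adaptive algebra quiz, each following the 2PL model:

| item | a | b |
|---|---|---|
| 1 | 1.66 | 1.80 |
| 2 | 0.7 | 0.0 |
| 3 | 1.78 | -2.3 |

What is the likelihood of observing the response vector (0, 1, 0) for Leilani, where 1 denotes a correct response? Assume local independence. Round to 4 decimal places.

P(θ) = 1 / (1 + exp(−a(θ − b)))
P_1 = 1/(1+e^{3.4860}) = 0.0297
P_2 = 1/(1+e^{0.2100}) = 0.4477
P_3 = 1/(1+e^{-3.5600}) = 0.9723
L = (1−P_1) × P_2 × (1−P_3) = 0.9703 × 0.4477 × 0.0277 = 0.01201

0.0120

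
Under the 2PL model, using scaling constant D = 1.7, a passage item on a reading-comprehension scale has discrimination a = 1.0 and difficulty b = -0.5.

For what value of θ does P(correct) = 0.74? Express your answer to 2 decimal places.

P(θ) = 1 / (1 + exp(−D·a(θ − b)))
logit = ln(0.7400/0.2600) = 1.0460
θ = b + logit/(1.7·a) = -0.5 + 1.0460/1.7000 = 0.1153

0.12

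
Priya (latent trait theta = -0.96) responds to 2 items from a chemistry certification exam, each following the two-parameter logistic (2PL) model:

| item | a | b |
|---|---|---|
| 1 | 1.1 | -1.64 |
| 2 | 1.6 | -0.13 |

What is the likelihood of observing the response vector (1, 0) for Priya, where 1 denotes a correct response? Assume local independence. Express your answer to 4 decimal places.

0.5366

P(theta) = 1 / (1 + exp(−a(theta − b)))
P_1 = 1/(1+e^{-0.7480}) = 0.6787
P_2 = 1/(1+e^{1.3280}) = 0.2095
L = P_1 × (1−P_2) = 0.6787 × 0.7905 = 0.53655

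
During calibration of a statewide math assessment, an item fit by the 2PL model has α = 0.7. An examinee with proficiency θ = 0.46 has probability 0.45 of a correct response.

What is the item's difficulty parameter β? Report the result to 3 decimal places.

P(θ) = 1 / (1 + exp(−α(θ − β)))
logit(0.45) = ln(0.45/0.55) = -0.2007
β = θ − logit/(α) = 0.46 − (-0.2007)/0.7000 = 0.7467

0.747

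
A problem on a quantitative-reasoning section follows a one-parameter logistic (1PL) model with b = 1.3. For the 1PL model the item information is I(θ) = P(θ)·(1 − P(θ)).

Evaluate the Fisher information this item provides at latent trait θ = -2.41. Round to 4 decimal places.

P = 1/(1+e^{3.7100}) = 0.0239
P(1−P) = 0.0239 × 0.9761 = 0.0233
I = P(1−P) = 0.02332

0.0233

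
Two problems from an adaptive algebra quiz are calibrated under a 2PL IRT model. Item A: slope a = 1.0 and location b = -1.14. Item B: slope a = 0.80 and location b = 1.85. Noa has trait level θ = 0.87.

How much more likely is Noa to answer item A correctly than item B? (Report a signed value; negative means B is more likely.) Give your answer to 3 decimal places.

P(θ) = 1 / (1 + exp(−a(θ − b)))
P_A = 0.8818
P_B = 0.3135
P_A − P_B = 0.5684

0.568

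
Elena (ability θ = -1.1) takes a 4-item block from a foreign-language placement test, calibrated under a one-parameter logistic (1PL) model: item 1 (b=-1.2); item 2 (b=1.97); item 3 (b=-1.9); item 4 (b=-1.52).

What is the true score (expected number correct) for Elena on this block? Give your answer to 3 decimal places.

1.863

P(θ) = 1 / (1 + exp(−(θ − b)))
P_1 = 1/(1+e^{-0.1000}) = 0.5250
P_2 = 1/(1+e^{3.0700}) = 0.0444
P_3 = 1/(1+e^{-0.8000}) = 0.6900
P_4 = 1/(1+e^{-0.4200}) = 0.6035
E[score] = 0.5250 + 0.0444 + 0.6900 + 0.6035 = 1.8628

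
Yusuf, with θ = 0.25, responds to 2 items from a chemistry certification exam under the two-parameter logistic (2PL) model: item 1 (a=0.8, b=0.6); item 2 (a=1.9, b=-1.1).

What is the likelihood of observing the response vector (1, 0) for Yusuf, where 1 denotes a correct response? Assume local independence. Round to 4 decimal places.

P(θ) = 1 / (1 + exp(−a(θ − b)))
P_1 = 1/(1+e^{0.2800}) = 0.4305
P_2 = 1/(1+e^{-2.5650}) = 0.9286
L = P_1 × (1−P_2) = 0.4305 × 0.0714 = 0.03075

0.0307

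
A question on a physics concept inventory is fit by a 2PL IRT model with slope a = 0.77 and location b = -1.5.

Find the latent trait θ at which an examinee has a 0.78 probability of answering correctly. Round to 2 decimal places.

P(θ) = 1 / (1 + exp(−a(θ − b)))
logit = ln(0.7800/0.2200) = 1.2657
θ = b + logit/(a) = -1.5 + 1.2657/0.7700 = 0.1437

0.14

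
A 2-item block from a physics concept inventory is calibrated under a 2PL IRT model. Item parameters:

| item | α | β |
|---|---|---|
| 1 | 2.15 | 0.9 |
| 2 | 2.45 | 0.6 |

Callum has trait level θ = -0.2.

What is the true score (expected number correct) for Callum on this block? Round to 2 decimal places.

0.21

P(θ) = 1 / (1 + exp(−α(θ − β)))
P_1 = 1/(1+e^{2.3650}) = 0.0859
P_2 = 1/(1+e^{1.9600}) = 0.1235
E[score] = 0.0859 + 0.1235 = 0.2093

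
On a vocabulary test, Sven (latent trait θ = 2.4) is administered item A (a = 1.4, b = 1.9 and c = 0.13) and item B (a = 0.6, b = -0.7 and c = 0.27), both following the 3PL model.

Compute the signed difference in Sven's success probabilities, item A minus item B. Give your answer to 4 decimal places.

P(θ) = c + (1 − c) · 1 / (1 + exp(−a(θ − b)))
P_A = 0.7113
P_B = 0.9017
P_A − P_B = -0.1903

-0.1903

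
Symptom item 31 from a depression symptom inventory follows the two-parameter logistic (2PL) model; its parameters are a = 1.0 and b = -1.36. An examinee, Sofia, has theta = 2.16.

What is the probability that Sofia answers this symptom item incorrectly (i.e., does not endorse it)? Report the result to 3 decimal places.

P(theta) = 1 / (1 + exp(−a(theta − b)))
Exponent: 1.0 × (2.16 − (-1.36)) = 3.5200
1/(1 + e^{-3.5200}) = 0.9713
P(incorrect) = 1 − 0.9713 = 0.0287

0.029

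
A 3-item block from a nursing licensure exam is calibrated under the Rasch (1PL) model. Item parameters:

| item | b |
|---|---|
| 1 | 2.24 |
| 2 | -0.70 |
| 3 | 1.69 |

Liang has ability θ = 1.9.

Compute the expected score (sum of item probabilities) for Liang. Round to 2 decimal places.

1.90

P(θ) = 1 / (1 + exp(−(θ − b)))
P_1 = 1/(1+e^{0.3400}) = 0.4158
P_2 = 1/(1+e^{-2.6000}) = 0.9309
P_3 = 1/(1+e^{-0.2100}) = 0.5523
E[score] = 0.4158 + 0.9309 + 0.5523 = 1.8990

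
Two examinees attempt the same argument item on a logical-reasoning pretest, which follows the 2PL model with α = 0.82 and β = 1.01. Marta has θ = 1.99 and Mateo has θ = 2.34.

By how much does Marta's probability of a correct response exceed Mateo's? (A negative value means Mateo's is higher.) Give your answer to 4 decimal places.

P(θ) = 1 / (1 + exp(−α(θ − β)))
P(Marta) = 0.6907  [exponent 0.8036]
P(Mateo) = 0.7485  [exponent 1.0906]
Difference = 0.6907 − 0.7485 = -0.0578

-0.0578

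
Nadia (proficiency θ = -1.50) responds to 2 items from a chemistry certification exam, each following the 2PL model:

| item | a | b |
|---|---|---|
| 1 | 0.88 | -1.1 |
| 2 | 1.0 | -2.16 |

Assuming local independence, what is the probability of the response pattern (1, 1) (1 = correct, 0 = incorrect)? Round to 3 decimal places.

0.272

P(θ) = 1 / (1 + exp(−a(θ − b)))
P_1 = 1/(1+e^{0.3520}) = 0.4129
P_2 = 1/(1+e^{-0.6600}) = 0.6593
L = P_1 × P_2 = 0.4129 × 0.6593 = 0.27221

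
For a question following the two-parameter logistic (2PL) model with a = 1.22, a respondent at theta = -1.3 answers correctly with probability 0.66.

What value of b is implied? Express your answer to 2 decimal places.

-1.84

P(theta) = 1 / (1 + exp(−a(theta − b)))
logit(0.66) = ln(0.66/0.34) = 0.6633
b = theta − logit/(a) = -1.3 − 0.6633/1.2200 = -1.8437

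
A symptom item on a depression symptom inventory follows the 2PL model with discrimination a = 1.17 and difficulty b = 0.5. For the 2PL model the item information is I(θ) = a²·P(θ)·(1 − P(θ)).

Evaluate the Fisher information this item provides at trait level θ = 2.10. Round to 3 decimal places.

P = 1/(1+e^{-1.8720}) = 0.8667
P(1−P) = 0.8667 × 0.1333 = 0.1155
I = a² × P(1−P) = 1.17² × 0.1155 = 0.15816

0.158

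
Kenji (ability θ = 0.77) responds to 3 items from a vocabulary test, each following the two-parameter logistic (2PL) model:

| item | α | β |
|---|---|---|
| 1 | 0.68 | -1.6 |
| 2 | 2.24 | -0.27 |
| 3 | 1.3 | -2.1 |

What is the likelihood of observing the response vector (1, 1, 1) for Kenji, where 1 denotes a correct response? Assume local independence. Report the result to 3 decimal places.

0.742

P(θ) = 1 / (1 + exp(−α(θ − β)))
P_1 = 1/(1+e^{-1.6116}) = 0.8336
P_2 = 1/(1+e^{-2.3296}) = 0.9113
P_3 = 1/(1+e^{-3.7310}) = 0.9766
L = P_1 × P_2 × P_3 = 0.8336 × 0.9113 × 0.9766 = 0.74191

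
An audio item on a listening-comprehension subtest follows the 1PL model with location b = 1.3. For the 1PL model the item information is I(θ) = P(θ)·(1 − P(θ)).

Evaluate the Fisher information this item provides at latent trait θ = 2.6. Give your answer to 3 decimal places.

P = 1/(1+e^{-1.3000}) = 0.7858
P(1−P) = 0.7858 × 0.2142 = 0.1683
I = P(1−P) = 0.16830

0.168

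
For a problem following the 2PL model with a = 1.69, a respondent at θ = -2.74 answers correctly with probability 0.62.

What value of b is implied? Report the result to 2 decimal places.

P(θ) = 1 / (1 + exp(−a(θ − b)))
logit(0.62) = ln(0.62/0.38) = 0.4895
b = θ − logit/(a) = -2.74 − 0.4895/1.6900 = -3.0297

-3.03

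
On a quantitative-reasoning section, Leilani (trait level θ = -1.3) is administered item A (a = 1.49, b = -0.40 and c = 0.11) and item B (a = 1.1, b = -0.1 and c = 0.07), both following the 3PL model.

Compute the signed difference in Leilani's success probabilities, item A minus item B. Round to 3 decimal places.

0.028

P(θ) = c + (1 − c) · 1 / (1 + exp(−a(θ − b)))
P_A = 0.2945
P_B = 0.2661
P_A − P_B = 0.0285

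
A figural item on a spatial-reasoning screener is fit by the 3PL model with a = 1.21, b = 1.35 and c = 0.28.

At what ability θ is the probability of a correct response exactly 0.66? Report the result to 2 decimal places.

P(θ) = c + (1 − c) · 1 / (1 + exp(−a(θ − b)))
Remove guessing floor: (0.66 − 0.28)/(1 − 0.28) = 0.5278
logit = ln(0.5278/0.4722) = 0.1112
θ = b + logit/(a) = 1.35 + 0.1112/1.2100 = 1.4419

1.44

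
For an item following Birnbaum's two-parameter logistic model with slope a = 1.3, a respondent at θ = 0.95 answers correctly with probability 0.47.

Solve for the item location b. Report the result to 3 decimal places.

P(θ) = 1 / (1 + exp(−a(θ − b)))
logit(0.47) = ln(0.47/0.53) = -0.1201
b = θ − logit/(a) = 0.95 − (-0.1201)/1.3000 = 1.0424

1.042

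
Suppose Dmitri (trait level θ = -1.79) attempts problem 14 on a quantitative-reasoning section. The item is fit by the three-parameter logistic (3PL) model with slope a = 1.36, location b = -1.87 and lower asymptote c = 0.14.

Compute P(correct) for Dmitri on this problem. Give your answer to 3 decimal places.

P(θ) = c + (1 − c) · 1 / (1 + exp(−a(θ − b)))
Exponent: 1.36 × (-1.79 − (-1.87)) = 0.1088
1/(1 + e^{-0.1088}) = 0.5272
P = 0.14 + 0.86 × 0.5272 = 0.5934

0.593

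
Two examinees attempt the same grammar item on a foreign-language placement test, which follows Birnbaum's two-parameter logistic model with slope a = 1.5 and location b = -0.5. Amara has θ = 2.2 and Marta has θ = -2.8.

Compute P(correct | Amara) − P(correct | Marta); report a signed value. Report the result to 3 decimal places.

P(θ) = 1 / (1 + exp(−a(θ − b)))
P(Amara) = 0.9829  [exponent 4.0500]
P(Marta) = 0.0308  [exponent -3.4500]
Difference = 0.9829 − 0.0308 = 0.9521

0.952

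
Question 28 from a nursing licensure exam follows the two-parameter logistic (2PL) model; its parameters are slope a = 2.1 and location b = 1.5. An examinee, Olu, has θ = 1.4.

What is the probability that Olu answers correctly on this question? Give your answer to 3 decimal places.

P(θ) = 1 / (1 + exp(−a(θ − b)))
Exponent: 2.1 × (1.4 − 1.5) = -0.2100
1/(1 + e^{0.2100}) = 0.4477

0.448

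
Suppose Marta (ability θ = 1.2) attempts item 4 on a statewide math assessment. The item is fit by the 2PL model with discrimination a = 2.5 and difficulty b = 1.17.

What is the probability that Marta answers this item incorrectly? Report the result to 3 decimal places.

0.481

P(θ) = 1 / (1 + exp(−a(θ − b)))
Exponent: 2.5 × (1.2 − 1.17) = 0.0750
1/(1 + e^{-0.0750}) = 0.5187
P(incorrect) = 1 − 0.5187 = 0.4813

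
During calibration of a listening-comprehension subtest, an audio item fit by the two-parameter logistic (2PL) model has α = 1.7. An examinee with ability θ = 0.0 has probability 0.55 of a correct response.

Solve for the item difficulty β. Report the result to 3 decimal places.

P(θ) = 1 / (1 + exp(−α(θ − β)))
logit(0.55) = ln(0.55/0.45) = 0.2007
β = θ − logit/(α) = 0.0 − 0.2007/1.7000 = -0.1180

-0.118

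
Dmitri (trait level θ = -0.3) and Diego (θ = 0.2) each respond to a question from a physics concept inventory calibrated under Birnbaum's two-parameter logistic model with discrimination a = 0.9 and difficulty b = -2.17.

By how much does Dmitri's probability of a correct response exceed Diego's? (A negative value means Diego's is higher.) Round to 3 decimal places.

P(θ) = 1 / (1 + exp(−a(θ − b)))
P(Dmitri) = 0.8433  [exponent 1.6830]
P(Diego) = 0.8941  [exponent 2.1330]
Difference = 0.8433 − 0.8941 = -0.0508

-0.051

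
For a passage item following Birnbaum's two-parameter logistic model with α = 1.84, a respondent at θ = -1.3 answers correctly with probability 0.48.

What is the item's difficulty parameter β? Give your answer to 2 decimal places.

-1.26

P(θ) = 1 / (1 + exp(−α(θ − β)))
logit(0.48) = ln(0.48/0.52) = -0.0800
β = θ − logit/(α) = -1.3 − (-0.0800)/1.8400 = -1.2565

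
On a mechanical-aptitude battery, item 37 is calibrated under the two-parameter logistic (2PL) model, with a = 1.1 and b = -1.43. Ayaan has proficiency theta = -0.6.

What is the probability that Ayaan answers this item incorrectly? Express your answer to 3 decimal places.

P(theta) = 1 / (1 + exp(−a(theta − b)))
Exponent: 1.1 × (-0.6 − (-1.43)) = 0.9130
1/(1 + e^{-0.9130}) = 0.7136
P(incorrect) = 1 − 0.7136 = 0.2864

0.286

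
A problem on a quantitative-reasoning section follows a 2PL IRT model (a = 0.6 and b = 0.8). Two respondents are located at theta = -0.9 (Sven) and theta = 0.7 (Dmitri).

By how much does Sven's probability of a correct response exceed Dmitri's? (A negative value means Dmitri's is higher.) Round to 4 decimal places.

-0.2200

P(theta) = 1 / (1 + exp(−a(theta − b)))
P(Sven) = 0.2650  [exponent -1.0200]
P(Dmitri) = 0.4850  [exponent -0.0600]
Difference = 0.2650 − 0.4850 = -0.2200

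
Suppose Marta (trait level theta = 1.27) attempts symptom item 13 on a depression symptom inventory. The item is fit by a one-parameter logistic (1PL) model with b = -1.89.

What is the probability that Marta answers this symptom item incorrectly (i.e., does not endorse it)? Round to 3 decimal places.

P(theta) = 1 / (1 + exp(−(theta − b)))
Exponent: (1.27 − (-1.89)) = 3.1600
1/(1 + e^{-3.1600}) = 0.9593
P = 0.9593
P(incorrect) = 1 − 0.9593 = 0.0407

0.041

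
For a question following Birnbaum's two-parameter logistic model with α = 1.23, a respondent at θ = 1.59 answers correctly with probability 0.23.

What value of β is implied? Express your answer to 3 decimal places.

2.572

P(θ) = 1 / (1 + exp(−α(θ − β)))
logit(0.23) = ln(0.23/0.77) = -1.2083
β = θ − logit/(α) = 1.59 − (-1.2083)/1.2300 = 2.5724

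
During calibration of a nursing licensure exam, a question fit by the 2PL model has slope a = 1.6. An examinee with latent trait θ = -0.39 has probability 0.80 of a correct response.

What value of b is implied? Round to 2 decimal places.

P(θ) = 1 / (1 + exp(−a(θ − b)))
logit(0.80) = ln(0.80/0.20) = 1.3863
b = θ − logit/(a) = -0.39 − 1.3863/1.6000 = -1.2564

-1.26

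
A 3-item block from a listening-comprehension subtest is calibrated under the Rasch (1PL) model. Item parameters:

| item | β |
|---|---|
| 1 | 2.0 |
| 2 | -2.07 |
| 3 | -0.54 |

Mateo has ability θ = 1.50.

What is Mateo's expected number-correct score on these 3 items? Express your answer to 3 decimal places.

2.235

P(θ) = 1 / (1 + exp(−(θ − β)))
P_1 = 1/(1+e^{0.5000}) = 0.3775
P_2 = 1/(1+e^{-3.5700}) = 0.9726
P_3 = 1/(1+e^{-2.0400}) = 0.8849
E[score] = 0.3775 + 0.9726 + 0.8849 = 2.2351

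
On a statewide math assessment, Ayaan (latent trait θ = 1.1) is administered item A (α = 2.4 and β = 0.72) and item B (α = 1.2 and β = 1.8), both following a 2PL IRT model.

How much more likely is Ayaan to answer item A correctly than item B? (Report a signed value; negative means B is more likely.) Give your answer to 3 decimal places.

0.412

P(θ) = 1 / (1 + exp(−α(θ − β)))
P_A = 0.7134
P_B = 0.3015
P_A − P_B = 0.4119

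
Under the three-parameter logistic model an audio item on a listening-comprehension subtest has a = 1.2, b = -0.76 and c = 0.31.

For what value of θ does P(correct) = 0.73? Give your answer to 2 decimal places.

-0.39

P(θ) = c + (1 − c) · 1 / (1 + exp(−a(θ − b)))
Remove guessing floor: (0.73 − 0.31)/(1 − 0.31) = 0.6087
logit = ln(0.6087/0.3913) = 0.4418
θ = b + logit/(a) = -0.76 + 0.4418/1.2000 = -0.3918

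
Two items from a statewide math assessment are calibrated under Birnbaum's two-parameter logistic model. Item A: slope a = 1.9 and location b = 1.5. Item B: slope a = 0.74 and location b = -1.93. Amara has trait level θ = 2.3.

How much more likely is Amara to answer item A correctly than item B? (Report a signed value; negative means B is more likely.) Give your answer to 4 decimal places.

-0.1376

P(θ) = 1 / (1 + exp(−a(θ − b)))
P_A = 0.8205
P_B = 0.9581
P_A − P_B = -0.1376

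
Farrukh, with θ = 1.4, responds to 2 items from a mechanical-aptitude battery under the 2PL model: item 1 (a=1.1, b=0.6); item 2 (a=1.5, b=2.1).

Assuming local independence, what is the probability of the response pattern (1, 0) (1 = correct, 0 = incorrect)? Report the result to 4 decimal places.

P(θ) = 1 / (1 + exp(−a(θ − b)))
P_1 = 1/(1+e^{-0.8800}) = 0.7068
P_2 = 1/(1+e^{1.0500}) = 0.2592
L = P_1 × (1−P_2) = 0.7068 × 0.7408 = 0.52360

0.5236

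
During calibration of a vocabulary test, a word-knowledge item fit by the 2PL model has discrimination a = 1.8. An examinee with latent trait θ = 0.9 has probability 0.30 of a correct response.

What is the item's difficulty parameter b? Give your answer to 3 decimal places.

P(θ) = 1 / (1 + exp(−a(θ − b)))
logit(0.30) = ln(0.30/0.70) = -0.8473
b = θ − logit/(a) = 0.9 − (-0.8473)/1.8000 = 1.3707

1.371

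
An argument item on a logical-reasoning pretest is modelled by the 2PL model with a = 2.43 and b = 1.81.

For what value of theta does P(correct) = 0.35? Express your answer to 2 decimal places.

1.56

P(theta) = 1 / (1 + exp(−a(theta − b)))
logit = ln(0.3500/0.6500) = -0.6190
theta = b + logit/(a) = 1.81 + (-0.6190)/2.4300 = 1.5553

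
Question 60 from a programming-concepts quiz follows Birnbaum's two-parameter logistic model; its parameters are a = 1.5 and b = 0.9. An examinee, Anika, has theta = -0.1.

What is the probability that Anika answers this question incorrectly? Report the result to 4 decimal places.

P(theta) = 1 / (1 + exp(−a(theta − b)))
Exponent: 1.5 × (-0.1 − 0.9) = -1.5000
1/(1 + e^{1.5000}) = 0.1824
P(incorrect) = 1 − 0.1824 = 0.8176

0.8176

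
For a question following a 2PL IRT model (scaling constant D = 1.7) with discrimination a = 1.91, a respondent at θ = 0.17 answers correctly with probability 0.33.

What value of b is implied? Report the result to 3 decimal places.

0.388

P(θ) = 1 / (1 + exp(−D·a(θ − b)))
logit(0.33) = ln(0.33/0.67) = -0.7082
b = θ − logit/(1.7·a) = 0.17 − (-0.7082)/3.2470 = 0.3881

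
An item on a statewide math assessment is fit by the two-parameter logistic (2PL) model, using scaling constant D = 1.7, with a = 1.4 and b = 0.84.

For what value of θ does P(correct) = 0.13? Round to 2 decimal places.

P(θ) = 1 / (1 + exp(−D·a(θ − b)))
logit = ln(0.1300/0.8700) = -1.9010
θ = b + logit/(1.7·a) = 0.84 + (-1.9010)/2.3800 = 0.0413

0.04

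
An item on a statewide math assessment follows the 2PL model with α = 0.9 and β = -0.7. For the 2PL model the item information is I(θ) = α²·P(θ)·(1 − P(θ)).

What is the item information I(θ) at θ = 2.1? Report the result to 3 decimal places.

P = 1/(1+e^{-2.5200}) = 0.9255
P(1−P) = 0.9255 × 0.0745 = 0.0689
I = α² × P(1−P) = 0.9² × 0.0689 = 0.05583

0.056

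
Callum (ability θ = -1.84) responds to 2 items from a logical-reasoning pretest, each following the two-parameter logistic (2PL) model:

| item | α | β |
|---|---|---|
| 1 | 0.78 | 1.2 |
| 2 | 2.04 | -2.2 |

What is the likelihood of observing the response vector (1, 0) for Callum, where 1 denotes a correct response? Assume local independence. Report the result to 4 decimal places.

0.0277

P(θ) = 1 / (1 + exp(−α(θ − β)))
P_1 = 1/(1+e^{2.3712}) = 0.0854
P_2 = 1/(1+e^{-0.7344}) = 0.6758
L = P_1 × (1−P_2) = 0.0854 × 0.3242 = 0.02769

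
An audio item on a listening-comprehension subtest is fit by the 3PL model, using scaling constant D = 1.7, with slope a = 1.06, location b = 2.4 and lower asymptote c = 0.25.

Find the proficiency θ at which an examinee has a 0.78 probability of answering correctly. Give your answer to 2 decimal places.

2.89

P(θ) = c + (1 − c) · 1 / (1 + exp(−D·a(θ − b)))
Remove guessing floor: (0.78 − 0.25)/(1 − 0.25) = 0.7067
logit = ln(0.7067/0.2933) = 0.8792
θ = b + logit/(1.7·a) = 2.4 + 0.8792/1.8020 = 2.8879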